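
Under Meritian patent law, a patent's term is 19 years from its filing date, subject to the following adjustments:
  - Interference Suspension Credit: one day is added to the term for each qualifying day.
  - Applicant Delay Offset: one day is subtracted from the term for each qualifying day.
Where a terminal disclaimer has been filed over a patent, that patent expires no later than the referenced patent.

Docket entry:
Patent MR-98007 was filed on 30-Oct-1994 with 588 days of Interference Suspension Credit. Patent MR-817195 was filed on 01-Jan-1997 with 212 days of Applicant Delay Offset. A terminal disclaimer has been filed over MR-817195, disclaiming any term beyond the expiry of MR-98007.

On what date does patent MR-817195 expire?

Natural term of MR-817195:
  Base: filing + 19 years → 1 January 2016.
  Applicant Delay Offset: −212 days → 3 June 2015.
Expiry of referenced patent MR-98007:
  Base: filing + 19 years → 30 October 2013.
  Interference Suspension Credit: +588 days → 10 June 2015.
Terminal disclaimer: MR-817195 expires on the earlier of 3 June 2015 and 10 June 2015.

2015-06-03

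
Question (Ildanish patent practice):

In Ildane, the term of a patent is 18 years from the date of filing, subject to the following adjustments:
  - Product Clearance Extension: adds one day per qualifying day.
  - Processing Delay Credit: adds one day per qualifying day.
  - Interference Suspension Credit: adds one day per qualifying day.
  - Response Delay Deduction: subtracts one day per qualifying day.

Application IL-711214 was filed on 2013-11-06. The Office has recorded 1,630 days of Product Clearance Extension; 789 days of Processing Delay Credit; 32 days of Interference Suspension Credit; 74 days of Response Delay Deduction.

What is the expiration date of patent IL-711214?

Base term: filing date + 18 years → 6 November 2031.
Product Clearance Extension: +1630 days → 23 April 2036.
Processing Delay Credit: +789 days → 21 June 2038.
Interference Suspension Credit: +32 days → 23 July 2038.
Response Delay Deduction: −74 days → 10 May 2038.

2038-05-10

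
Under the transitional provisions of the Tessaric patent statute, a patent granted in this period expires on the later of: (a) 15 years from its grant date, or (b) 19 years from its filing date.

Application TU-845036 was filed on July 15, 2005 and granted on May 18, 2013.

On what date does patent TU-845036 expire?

May 18, 2028

(a) grant + 15 years → 18 May 2028.
(b) filing + 19 years → 15 July 2024.
Later of the two: 18 May 2028.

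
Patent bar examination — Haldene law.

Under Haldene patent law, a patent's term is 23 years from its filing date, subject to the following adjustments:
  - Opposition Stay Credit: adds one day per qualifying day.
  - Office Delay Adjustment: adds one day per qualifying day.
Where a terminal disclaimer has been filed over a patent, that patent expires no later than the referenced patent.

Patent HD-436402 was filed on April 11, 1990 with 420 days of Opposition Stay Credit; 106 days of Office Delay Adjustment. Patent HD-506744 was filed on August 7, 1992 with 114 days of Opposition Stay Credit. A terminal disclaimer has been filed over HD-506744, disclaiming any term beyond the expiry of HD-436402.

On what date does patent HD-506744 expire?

Natural term of HD-506744:
  Base: filing + 23 years → 7 August 2015.
  Opposition Stay Credit: +114 days → 29 November 2015.
Expiry of referenced patent HD-436402:
  Base: filing + 23 years → 11 April 2013.
  Opposition Stay Credit: +420 days → 5 June 2014.
  Office Delay Adjustment: +106 days → 19 September 2014.
Terminal disclaimer: HD-506744 expires on the earlier of 29 November 2015 and 19 September 2014.

September 19, 2014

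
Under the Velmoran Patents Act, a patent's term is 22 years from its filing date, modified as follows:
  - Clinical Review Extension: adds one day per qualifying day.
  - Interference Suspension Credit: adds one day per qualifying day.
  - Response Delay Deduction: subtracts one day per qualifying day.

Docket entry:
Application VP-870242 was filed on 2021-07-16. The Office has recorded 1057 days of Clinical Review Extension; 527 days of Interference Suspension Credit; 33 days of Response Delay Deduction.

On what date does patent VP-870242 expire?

Base term: filing date + 22 years → 16 July 2043.
Clinical Review Extension: +1057 days → 7 June 2046.
Interference Suspension Credit: +527 days → 16 November 2047.
Response Delay Deduction: −33 days → 14 October 2047.

October 14, 2047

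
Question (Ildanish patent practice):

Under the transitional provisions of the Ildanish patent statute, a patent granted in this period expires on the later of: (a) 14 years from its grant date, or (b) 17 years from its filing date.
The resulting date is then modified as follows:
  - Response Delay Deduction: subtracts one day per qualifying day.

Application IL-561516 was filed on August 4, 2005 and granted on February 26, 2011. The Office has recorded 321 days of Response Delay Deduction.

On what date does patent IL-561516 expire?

2024-04-11

(a) grant + 14 years → 26 February 2025.
(b) filing + 17 years → 4 August 2022.
Later of the two: 26 February 2025.
Response Delay Deduction: −321 days → 11 April 2024.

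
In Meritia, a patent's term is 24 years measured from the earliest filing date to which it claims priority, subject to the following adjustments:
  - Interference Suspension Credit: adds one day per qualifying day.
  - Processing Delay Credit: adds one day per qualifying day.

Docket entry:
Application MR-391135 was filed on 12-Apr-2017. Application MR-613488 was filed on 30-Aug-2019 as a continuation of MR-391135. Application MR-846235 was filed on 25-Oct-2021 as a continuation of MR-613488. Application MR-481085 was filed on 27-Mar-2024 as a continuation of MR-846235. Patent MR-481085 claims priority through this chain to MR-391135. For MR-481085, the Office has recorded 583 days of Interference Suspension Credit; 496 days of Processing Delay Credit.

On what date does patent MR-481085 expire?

March 26, 2044

Earliest priority filing: 12 April 2017.
Base term: 12 April 2017 + 24 years → 12 April 2041.
Interference Suspension Credit: +583 days → 16 November 2042.
Processing Delay Credit: +496 days → 26 March 2044.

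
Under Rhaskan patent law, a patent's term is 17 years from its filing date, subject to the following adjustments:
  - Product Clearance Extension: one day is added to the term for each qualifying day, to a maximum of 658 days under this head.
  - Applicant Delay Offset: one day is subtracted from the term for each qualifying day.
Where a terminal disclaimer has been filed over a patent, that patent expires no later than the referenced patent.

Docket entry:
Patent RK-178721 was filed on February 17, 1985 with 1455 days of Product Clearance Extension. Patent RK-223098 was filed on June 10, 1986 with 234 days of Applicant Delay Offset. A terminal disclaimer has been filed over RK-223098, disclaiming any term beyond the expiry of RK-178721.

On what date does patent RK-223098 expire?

Natural term of RK-223098:
  Base: filing + 17 years → 10 June 2003.
  Applicant Delay Offset: −234 days → 19 October 2002.
Expiry of referenced patent RK-178721:
  Base: filing + 17 years → 17 February 2002.
  Product Clearance Extension: 1455 days claimed exceeds the 658-day cap, so +658 days → 7 December 2003.
Terminal disclaimer: RK-223098 expires on the earlier of 19 October 2002 and 7 December 2003.

2002-10-19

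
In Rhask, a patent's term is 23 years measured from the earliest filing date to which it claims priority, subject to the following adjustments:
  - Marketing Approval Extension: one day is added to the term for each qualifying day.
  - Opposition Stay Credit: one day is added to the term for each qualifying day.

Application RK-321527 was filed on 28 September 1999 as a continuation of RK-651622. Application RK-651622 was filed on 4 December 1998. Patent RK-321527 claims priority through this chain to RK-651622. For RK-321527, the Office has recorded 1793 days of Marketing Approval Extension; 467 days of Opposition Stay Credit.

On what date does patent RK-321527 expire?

Earliest priority filing: 4 December 1998.
Base term: 4 December 1998 + 23 years → 4 December 2021.
Marketing Approval Extension: +1793 days → 1 November 2026.
Opposition Stay Credit: +467 days → 11 February 2028.

February 11, 2028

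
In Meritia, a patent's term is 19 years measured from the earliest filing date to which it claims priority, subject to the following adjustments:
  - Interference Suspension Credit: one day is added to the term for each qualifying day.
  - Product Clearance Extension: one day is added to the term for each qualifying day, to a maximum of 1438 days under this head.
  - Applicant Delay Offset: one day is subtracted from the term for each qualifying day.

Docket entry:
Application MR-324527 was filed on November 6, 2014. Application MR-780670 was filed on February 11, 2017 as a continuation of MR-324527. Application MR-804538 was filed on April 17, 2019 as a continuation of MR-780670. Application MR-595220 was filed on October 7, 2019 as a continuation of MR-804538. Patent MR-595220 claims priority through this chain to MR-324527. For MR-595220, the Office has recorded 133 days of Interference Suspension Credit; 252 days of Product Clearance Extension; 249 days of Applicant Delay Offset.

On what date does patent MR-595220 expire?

March 22, 2034

Earliest priority filing: 6 November 2014.
Base term: 6 November 2014 + 19 years → 6 November 2033.
Interference Suspension Credit: +133 days → 19 March 2034.
Product Clearance Extension: 252 days (within the 1438-day cap) → +252 days → 26 November 2034.
Applicant Delay Offset: −249 days → 22 March 2034.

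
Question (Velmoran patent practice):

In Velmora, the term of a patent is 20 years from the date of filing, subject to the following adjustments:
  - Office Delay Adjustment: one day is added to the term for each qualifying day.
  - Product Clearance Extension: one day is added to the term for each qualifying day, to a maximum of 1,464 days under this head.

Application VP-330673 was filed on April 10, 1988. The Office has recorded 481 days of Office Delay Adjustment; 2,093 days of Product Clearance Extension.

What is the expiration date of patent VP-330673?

August 7, 2013

Base term: filing date + 20 years → 10 April 2008.
Office Delay Adjustment: +481 days → 4 August 2009.
Product Clearance Extension: 2093 days claimed exceeds the 1464-day cap, so +1464 days → 7 August 2013.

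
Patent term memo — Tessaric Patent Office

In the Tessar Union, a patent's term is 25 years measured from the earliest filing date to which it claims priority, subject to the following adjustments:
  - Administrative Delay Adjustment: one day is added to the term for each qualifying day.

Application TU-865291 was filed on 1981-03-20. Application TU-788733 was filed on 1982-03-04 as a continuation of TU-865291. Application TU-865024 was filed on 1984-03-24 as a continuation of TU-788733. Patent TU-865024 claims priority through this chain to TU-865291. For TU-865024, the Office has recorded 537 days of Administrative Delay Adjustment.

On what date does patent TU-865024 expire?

2007-09-08

Earliest priority filing: 20 March 1981.
Base term: 20 March 1981 + 25 years → 20 March 2006.
Administrative Delay Adjustment: +537 days → 8 September 2007.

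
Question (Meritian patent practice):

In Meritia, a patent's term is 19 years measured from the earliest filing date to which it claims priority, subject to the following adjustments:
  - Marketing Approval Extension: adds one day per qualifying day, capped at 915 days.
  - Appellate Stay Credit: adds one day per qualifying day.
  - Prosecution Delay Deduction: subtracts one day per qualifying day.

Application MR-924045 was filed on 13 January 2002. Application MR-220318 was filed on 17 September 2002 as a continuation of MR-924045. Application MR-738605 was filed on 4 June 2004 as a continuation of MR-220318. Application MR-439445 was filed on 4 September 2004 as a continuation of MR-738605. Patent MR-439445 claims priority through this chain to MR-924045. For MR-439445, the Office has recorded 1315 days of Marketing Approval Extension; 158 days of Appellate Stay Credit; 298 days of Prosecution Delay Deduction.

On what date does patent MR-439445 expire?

February 27, 2023

Earliest priority filing: 13 January 2002.
Base term: 13 January 2002 + 19 years → 13 January 2021.
Marketing Approval Extension: 1315 days claimed exceeds the 915-day cap, so +915 days → 17 July 2023.
Appellate Stay Credit: +158 days → 22 December 2023.
Prosecution Delay Deduction: −298 days → 27 February 2023.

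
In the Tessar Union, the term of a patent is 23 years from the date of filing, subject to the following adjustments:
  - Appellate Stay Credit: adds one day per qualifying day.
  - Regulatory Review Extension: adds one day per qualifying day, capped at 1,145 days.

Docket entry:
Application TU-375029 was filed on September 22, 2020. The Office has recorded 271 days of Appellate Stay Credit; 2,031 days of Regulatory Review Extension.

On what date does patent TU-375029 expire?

2047-08-08

Base term: filing date + 23 years → 22 September 2043.
Appellate Stay Credit: +271 days → 19 June 2044.
Regulatory Review Extension: 2031 days claimed exceeds the 1145-day cap, so +1145 days → 8 August 2047.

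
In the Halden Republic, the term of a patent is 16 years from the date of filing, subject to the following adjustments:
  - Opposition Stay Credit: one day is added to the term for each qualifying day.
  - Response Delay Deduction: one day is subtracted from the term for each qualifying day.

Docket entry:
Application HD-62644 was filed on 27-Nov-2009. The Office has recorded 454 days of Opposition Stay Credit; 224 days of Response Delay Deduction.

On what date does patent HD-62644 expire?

July 15, 2026

Base term: filing date + 16 years → 27 November 2025.
Opposition Stay Credit: +454 days → 24 February 2027.
Response Delay Deduction: −224 days → 15 July 2026.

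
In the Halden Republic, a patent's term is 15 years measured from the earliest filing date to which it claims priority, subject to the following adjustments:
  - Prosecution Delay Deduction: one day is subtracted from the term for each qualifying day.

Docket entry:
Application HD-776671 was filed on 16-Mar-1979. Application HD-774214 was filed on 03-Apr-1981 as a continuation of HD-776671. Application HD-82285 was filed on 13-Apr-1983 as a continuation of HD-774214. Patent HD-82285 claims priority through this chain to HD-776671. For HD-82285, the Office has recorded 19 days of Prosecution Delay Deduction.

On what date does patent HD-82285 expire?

Earliest priority filing: 16 March 1979.
Base term: 16 March 1979 + 15 years → 16 March 1994.
Prosecution Delay Deduction: −19 days → 25 February 1994.

February 25, 1994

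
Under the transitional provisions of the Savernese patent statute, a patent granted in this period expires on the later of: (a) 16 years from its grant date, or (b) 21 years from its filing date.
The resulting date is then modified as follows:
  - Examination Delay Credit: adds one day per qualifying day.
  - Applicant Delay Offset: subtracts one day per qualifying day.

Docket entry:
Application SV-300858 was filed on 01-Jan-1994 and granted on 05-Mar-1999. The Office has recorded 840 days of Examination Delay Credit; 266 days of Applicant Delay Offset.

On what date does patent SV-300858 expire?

2016-09-29

(a) grant + 16 years → 5 March 2015.
(b) filing + 21 years → 1 January 2015.
Later of the two: 5 March 2015.
Examination Delay Credit: +840 days → 22 June 2017.
Applicant Delay Offset: −266 days → 29 September 2016.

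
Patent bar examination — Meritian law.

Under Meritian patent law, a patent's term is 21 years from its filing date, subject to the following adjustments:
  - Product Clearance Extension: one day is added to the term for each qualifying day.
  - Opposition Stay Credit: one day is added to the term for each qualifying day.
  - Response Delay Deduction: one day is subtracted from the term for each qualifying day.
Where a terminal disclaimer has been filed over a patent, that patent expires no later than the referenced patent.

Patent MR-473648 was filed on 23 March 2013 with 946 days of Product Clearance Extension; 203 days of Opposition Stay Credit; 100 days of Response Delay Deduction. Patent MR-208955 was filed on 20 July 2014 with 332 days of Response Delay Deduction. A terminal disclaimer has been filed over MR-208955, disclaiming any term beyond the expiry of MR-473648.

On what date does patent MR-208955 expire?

Natural term of MR-208955:
  Base: filing + 21 years → 20 July 2035.
  Response Delay Deduction: −332 days → 22 August 2034.
Expiry of referenced patent MR-473648:
  Base: filing + 21 years → 23 March 2034.
  Product Clearance Extension: +946 days → 24 October 2036.
  Opposition Stay Credit: +203 days → 15 May 2037.
  Response Delay Deduction: −100 days → 4 February 2037.
Terminal disclaimer: MR-208955 expires on the earlier of 22 August 2034 and 4 February 2037.

August 22, 2034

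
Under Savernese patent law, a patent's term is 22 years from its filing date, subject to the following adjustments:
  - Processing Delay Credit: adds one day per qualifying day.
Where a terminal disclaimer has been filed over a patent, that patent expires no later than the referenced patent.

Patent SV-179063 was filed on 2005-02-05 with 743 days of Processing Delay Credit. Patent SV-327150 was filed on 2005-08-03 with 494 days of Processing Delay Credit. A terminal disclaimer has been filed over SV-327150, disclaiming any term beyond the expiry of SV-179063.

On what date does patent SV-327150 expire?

2028-12-09

Natural term of SV-327150:
  Base: filing + 22 years → 3 August 2027.
  Processing Delay Credit: +494 days → 9 December 2028.
Expiry of referenced patent SV-179063:
  Base: filing + 22 years → 5 February 2027.
  Processing Delay Credit: +743 days → 17 February 2029.
Terminal disclaimer: SV-327150 expires on the earlier of 9 December 2028 and 17 February 2029.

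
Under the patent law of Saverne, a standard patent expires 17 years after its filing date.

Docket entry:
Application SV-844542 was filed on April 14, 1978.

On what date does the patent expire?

Filing date + 17 years → 14 April 1995.

April 14, 1995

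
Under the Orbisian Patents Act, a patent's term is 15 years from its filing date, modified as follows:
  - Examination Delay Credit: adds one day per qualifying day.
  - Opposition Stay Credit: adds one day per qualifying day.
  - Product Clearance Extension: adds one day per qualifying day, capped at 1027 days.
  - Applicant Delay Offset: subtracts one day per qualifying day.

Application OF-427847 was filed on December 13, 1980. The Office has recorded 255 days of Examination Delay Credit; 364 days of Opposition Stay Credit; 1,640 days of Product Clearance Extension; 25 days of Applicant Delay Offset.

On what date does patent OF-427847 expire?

2000-05-21

Base term: filing date + 15 years → 13 December 1995.
Examination Delay Credit: +255 days → 24 August 1996.
Opposition Stay Credit: +364 days → 23 August 1997.
Product Clearance Extension: 1640 days claimed exceeds the 1027-day cap, so +1027 days → 15 June 2000.
Applicant Delay Offset: −25 days → 21 May 2000.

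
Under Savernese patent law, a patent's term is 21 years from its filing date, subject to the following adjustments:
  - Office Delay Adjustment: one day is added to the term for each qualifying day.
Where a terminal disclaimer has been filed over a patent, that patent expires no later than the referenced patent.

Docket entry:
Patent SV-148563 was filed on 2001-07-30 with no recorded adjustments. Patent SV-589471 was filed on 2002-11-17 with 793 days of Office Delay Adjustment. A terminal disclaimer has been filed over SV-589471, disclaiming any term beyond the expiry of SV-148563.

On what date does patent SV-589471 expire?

Natural term of SV-589471:
  Base: filing + 21 years → 17 November 2023.
  Office Delay Adjustment: +793 days → 18 January 2026.
Expiry of referenced patent SV-148563:
  Base: filing + 21 years → 30 July 2022.
Terminal disclaimer: SV-589471 expires on the earlier of 18 January 2026 and 30 July 2022.

2022-07-30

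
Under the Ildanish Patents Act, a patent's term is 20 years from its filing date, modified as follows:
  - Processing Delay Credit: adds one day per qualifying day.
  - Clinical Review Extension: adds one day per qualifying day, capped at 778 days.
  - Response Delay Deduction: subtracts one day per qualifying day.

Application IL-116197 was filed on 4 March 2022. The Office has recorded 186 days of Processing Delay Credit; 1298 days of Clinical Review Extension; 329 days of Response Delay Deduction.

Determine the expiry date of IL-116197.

2043-11-29

Base term: filing date + 20 years → 4 March 2042.
Processing Delay Credit: +186 days → 6 September 2042.
Clinical Review Extension: 1298 days claimed exceeds the 778-day cap, so +778 days → 23 October 2044.
Response Delay Deduction: −329 days → 29 November 2043.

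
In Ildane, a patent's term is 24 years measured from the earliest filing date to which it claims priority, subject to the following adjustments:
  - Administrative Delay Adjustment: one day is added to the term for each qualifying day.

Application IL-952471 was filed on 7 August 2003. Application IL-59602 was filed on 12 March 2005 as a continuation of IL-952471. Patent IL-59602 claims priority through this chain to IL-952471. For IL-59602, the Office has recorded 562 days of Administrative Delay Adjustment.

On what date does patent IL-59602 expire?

February 19, 2029

Earliest priority filing: 7 August 2003.
Base term: 7 August 2003 + 24 years → 7 August 2027.
Administrative Delay Adjustment: +562 days → 19 February 2029.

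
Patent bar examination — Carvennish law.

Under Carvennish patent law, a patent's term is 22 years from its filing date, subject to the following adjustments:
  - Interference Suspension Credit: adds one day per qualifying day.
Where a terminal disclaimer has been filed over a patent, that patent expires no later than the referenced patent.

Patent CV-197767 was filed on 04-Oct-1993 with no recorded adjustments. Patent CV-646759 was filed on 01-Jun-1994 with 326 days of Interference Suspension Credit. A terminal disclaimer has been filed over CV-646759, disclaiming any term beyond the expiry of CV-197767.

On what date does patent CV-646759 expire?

2015-10-04

Natural term of CV-646759:
  Base: filing + 22 years → 1 June 2016.
  Interference Suspension Credit: +326 days → 23 April 2017.
Expiry of referenced patent CV-197767:
  Base: filing + 22 years → 4 October 2015.
Terminal disclaimer: CV-646759 expires on the earlier of 23 April 2017 and 4 October 2015.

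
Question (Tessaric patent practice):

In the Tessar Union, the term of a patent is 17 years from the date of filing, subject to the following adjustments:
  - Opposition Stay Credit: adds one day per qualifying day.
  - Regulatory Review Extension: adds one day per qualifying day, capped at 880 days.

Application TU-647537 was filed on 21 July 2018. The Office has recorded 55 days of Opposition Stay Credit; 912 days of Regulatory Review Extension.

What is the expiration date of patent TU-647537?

2038-02-10

Base term: filing date + 17 years → 21 July 2035.
Opposition Stay Credit: +55 days → 14 September 2035.
Regulatory Review Extension: 912 days claimed exceeds the 880-day cap, so +880 days → 10 February 2038.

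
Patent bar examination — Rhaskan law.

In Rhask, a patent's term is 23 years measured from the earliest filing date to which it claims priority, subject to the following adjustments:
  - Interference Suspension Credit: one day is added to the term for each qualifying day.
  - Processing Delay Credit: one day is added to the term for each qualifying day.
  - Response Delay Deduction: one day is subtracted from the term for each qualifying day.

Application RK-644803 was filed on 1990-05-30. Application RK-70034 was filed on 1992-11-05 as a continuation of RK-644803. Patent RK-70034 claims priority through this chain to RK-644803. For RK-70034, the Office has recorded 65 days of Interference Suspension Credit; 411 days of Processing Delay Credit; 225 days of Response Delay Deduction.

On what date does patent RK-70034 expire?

Earliest priority filing: 30 May 1990.
Base term: 30 May 1990 + 23 years → 30 May 2013.
Interference Suspension Credit: +65 days → 3 August 2013.
Processing Delay Credit: +411 days → 18 September 2014.
Response Delay Deduction: −225 days → 5 February 2014.

February 5, 2014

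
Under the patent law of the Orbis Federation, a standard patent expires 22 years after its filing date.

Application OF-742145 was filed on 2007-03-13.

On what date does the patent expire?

2029-03-13

Filing date + 22 years → 13 March 2029.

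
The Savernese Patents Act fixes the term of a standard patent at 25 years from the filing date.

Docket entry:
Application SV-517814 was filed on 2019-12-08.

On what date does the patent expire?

Filing date + 25 years → 8 December 2044.

December 8, 2044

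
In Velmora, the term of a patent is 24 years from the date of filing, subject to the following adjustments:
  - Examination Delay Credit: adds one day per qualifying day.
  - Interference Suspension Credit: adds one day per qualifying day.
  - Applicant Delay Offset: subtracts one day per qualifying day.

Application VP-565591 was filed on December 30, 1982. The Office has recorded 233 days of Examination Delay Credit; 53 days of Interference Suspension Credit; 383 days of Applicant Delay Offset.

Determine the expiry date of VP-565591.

2006-09-24

Base term: filing date + 24 years → 30 December 2006.
Examination Delay Credit: +233 days → 20 August 2007.
Interference Suspension Credit: +53 days → 12 October 2007.
Applicant Delay Offset: −383 days → 24 September 2006.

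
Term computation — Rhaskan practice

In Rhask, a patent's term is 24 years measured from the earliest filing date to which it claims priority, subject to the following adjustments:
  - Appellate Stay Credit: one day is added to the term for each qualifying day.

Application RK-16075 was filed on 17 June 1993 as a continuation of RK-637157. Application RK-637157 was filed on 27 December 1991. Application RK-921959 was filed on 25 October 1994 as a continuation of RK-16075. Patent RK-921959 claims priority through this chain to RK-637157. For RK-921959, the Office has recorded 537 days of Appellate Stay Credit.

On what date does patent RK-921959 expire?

Earliest priority filing: 27 December 1991.
Base term: 27 December 1991 + 24 years → 27 December 2015.
Appellate Stay Credit: +537 days → 16 June 2017.

2017-06-16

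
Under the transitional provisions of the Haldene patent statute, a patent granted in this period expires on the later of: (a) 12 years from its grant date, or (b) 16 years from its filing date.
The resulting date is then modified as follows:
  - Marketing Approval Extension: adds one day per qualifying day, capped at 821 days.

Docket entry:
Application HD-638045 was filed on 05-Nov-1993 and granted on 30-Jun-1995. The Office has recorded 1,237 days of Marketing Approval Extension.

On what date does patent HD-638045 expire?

February 4, 2012

(a) grant + 12 years → 30 June 2007.
(b) filing + 16 years → 5 November 2009.
Later of the two: 5 November 2009.
Marketing Approval Extension: 1237 days claimed exceeds the 821-day cap, so +821 days → 4 February 2012.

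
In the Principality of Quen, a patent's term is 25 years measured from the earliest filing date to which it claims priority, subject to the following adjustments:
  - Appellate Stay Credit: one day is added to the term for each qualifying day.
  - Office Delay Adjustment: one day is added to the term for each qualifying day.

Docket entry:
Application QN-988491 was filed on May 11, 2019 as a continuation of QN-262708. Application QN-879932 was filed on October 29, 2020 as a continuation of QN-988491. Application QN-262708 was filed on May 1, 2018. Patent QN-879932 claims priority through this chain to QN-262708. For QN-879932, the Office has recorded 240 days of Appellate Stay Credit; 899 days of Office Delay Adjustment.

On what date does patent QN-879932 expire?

2046-06-13

Earliest priority filing: 1 May 2018.
Base term: 1 May 2018 + 25 years → 1 May 2043.
Appellate Stay Credit: +240 days → 27 December 2043.
Office Delay Adjustment: +899 days → 13 June 2046.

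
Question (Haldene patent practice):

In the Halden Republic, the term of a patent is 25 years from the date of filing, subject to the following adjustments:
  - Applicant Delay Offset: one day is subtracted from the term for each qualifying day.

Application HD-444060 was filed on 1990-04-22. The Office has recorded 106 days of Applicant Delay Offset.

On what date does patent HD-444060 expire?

2015-01-06

Base term: filing date + 25 years → 22 April 2015.
Applicant Delay Offset: −106 days → 6 January 2015.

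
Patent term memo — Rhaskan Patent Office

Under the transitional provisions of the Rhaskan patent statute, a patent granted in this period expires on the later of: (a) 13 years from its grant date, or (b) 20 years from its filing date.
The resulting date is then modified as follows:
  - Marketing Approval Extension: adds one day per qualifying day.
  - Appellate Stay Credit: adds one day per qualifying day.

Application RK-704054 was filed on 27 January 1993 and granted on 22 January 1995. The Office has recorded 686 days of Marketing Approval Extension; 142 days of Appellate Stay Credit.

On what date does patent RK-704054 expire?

2015-05-05

(a) grant + 13 years → 22 January 2008.
(b) filing + 20 years → 27 January 2013.
Later of the two: 27 January 2013.
Marketing Approval Extension: +686 days → 14 December 2014.
Appellate Stay Credit: +142 days → 5 May 2015.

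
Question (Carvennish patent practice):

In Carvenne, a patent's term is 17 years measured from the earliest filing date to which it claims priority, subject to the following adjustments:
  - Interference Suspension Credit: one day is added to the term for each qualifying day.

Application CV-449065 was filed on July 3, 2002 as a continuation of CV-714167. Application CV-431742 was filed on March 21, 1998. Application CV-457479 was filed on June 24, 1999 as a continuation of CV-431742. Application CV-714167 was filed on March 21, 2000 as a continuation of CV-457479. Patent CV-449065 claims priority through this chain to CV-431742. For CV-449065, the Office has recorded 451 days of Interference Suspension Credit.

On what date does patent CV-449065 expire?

Earliest priority filing: 21 March 1998.
Base term: 21 March 1998 + 17 years → 21 March 2015.
Interference Suspension Credit: +451 days → 14 June 2016.

June 14, 2016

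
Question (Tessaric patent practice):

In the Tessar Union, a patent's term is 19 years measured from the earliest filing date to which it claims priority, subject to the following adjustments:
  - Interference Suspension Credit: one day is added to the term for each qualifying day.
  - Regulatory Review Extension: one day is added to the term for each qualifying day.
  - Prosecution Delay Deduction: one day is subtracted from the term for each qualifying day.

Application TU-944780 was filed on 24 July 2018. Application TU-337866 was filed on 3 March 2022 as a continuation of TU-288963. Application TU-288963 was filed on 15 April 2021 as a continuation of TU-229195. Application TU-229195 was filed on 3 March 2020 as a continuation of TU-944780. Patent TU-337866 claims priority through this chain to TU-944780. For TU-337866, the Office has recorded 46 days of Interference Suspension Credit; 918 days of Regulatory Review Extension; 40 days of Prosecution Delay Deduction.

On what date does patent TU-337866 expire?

2040-02-03

Earliest priority filing: 24 July 2018.
Base term: 24 July 2018 + 19 years → 24 July 2037.
Interference Suspension Credit: +46 days → 8 September 2037.
Regulatory Review Extension: +918 days → 14 March 2040.
Prosecution Delay Deduction: −40 days → 3 February 2040.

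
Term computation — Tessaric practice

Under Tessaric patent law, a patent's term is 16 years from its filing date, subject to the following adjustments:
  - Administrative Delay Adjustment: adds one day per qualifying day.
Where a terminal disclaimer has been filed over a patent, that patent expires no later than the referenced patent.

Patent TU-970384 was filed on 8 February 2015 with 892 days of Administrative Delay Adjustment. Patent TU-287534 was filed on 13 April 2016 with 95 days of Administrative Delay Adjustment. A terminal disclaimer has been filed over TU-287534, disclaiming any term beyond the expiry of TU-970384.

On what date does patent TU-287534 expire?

Natural term of TU-287534:
  Base: filing + 16 years → 13 April 2032.
  Administrative Delay Adjustment: +95 days → 17 July 2032.
Expiry of referenced patent TU-970384:
  Base: filing + 16 years → 8 February 2031.
  Administrative Delay Adjustment: +892 days → 19 July 2033.
Terminal disclaimer: TU-287534 expires on the earlier of 17 July 2032 and 19 July 2033.

2032-07-17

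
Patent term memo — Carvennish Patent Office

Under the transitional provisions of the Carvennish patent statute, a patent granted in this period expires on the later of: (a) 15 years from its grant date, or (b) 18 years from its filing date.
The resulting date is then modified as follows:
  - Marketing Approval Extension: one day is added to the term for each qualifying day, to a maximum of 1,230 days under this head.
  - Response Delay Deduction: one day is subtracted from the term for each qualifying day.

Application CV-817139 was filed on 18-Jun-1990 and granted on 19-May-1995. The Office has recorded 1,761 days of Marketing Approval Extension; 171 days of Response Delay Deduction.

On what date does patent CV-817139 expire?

(a) grant + 15 years → 19 May 2010.
(b) filing + 18 years → 18 June 2008.
Later of the two: 19 May 2010.
Marketing Approval Extension: 1761 days claimed exceeds the 1230-day cap, so +1230 days → 30 September 2013.
Response Delay Deduction: −171 days → 12 April 2013.

April 12, 2013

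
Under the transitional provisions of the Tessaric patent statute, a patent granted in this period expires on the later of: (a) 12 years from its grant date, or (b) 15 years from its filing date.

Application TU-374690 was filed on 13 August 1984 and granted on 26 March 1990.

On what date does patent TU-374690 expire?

(a) grant + 12 years → 26 March 2002.
(b) filing + 15 years → 13 August 1999.
Later of the two: 26 March 2002.

March 26, 2002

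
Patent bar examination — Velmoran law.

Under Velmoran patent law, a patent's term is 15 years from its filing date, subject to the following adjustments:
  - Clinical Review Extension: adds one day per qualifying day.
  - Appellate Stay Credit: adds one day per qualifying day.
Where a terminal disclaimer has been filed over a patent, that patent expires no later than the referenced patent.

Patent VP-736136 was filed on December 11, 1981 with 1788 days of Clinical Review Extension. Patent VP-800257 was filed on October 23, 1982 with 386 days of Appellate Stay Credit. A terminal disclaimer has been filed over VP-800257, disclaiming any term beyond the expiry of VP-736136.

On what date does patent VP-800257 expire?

November 13, 1998

Natural term of VP-800257:
  Base: filing + 15 years → 23 October 1997.
  Appellate Stay Credit: +386 days → 13 November 1998.
Expiry of referenced patent VP-736136:
  Base: filing + 15 years → 11 December 1996.
  Clinical Review Extension: +1788 days → 3 November 2001.
Terminal disclaimer: VP-800257 expires on the earlier of 13 November 1998 and 3 November 2001.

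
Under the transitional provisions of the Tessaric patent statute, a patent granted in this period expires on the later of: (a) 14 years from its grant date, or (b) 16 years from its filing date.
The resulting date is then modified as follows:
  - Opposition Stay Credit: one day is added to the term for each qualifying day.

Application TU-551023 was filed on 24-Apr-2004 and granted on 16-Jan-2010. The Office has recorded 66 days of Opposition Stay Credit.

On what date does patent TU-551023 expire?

(a) grant + 14 years → 16 January 2024.
(b) filing + 16 years → 24 April 2020.
Later of the two: 16 January 2024.
Opposition Stay Credit: +66 days → 22 March 2024.

March 22, 2024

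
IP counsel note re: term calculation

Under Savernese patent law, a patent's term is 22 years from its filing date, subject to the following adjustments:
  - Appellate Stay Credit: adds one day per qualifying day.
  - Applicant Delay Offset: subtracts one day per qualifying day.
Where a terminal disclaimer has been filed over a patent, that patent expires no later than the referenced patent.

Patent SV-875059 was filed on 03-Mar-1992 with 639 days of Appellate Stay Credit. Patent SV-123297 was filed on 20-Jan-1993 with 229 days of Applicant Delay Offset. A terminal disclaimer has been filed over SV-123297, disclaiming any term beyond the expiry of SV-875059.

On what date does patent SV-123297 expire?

2014-06-05

Natural term of SV-123297:
  Base: filing + 22 years → 20 January 2015.
  Applicant Delay Offset: −229 days → 5 June 2014.
Expiry of referenced patent SV-875059:
  Base: filing + 22 years → 3 March 2014.
  Appellate Stay Credit: +639 days → 2 December 2015.
Terminal disclaimer: SV-123297 expires on the earlier of 5 June 2014 and 2 December 2015.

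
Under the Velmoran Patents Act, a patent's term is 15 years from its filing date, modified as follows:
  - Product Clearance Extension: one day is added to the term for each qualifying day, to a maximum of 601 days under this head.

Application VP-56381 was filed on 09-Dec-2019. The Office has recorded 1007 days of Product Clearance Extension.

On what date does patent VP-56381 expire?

Base term: filing date + 15 years → 9 December 2034.
Product Clearance Extension: 1007 days claimed exceeds the 601-day cap, so +601 days → 1 August 2036.

August 1, 2036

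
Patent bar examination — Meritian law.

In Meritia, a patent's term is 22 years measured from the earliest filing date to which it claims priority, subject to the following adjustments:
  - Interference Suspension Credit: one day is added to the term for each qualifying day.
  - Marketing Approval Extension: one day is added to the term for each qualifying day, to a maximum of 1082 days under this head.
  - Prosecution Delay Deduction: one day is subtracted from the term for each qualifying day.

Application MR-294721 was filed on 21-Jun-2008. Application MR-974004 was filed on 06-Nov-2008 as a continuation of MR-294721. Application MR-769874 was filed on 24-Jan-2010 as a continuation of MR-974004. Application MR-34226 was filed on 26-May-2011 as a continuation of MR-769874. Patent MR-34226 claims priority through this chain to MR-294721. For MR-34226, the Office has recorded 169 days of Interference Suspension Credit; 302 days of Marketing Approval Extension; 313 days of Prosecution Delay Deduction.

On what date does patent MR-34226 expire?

November 26, 2030

Earliest priority filing: 21 June 2008.
Base term: 21 June 2008 + 22 years → 21 June 2030.
Interference Suspension Credit: +169 days → 7 December 2030.
Marketing Approval Extension: 302 days (within the 1082-day cap) → +302 days → 5 October 2031.
Prosecution Delay Deduction: −313 days → 26 November 2030.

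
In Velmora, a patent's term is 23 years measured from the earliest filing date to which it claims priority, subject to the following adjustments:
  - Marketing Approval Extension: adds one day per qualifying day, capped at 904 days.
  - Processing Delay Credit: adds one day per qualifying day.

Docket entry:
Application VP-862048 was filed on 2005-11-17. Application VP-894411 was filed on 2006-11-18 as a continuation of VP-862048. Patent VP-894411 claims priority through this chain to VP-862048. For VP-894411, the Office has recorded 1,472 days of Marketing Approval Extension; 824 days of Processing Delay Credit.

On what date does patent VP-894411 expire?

Earliest priority filing: 17 November 2005.
Base term: 17 November 2005 + 23 years → 17 November 2028.
Marketing Approval Extension: 1472 days claimed exceeds the 904-day cap, so +904 days → 10 May 2031.
Processing Delay Credit: +824 days → 11 August 2033.

August 11, 2033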